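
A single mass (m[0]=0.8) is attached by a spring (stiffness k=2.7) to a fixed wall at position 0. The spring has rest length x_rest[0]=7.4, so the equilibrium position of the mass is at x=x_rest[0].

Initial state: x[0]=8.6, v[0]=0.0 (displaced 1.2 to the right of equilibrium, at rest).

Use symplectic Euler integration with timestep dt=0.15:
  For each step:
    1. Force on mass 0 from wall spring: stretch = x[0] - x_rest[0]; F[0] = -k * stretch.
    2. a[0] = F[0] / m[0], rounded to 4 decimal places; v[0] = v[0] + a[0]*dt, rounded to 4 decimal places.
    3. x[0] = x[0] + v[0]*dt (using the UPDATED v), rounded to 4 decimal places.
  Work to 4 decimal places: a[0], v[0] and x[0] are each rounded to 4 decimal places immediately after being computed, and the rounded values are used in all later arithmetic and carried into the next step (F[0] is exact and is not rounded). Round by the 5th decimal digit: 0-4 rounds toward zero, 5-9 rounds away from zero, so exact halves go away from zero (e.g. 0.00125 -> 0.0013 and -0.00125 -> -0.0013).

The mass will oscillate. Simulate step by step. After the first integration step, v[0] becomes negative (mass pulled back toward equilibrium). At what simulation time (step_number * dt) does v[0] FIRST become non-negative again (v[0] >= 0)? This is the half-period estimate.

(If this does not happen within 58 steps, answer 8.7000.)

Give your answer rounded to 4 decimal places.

Answer: 1.8000

Derivation:
Step 0: x=[8.6000] v=[0.0000]
Step 1: x=[8.5089] v=[-0.6075]
Step 2: x=[8.3336] v=[-1.1689]
Step 3: x=[8.0874] v=[-1.6415]
Step 4: x=[7.7890] v=[-1.9895]
Step 5: x=[7.4610] v=[-2.1864]
Step 6: x=[7.1284] v=[-2.2173]
Step 7: x=[6.8164] v=[-2.0798]
Step 8: x=[6.5488] v=[-1.7843]
Step 9: x=[6.3458] v=[-1.3534]
Step 10: x=[6.2228] v=[-0.8197]
Step 11: x=[6.1892] v=[-0.2237]
Step 12: x=[6.2476] v=[0.3893]
First v>=0 after going negative at step 12, time=1.8000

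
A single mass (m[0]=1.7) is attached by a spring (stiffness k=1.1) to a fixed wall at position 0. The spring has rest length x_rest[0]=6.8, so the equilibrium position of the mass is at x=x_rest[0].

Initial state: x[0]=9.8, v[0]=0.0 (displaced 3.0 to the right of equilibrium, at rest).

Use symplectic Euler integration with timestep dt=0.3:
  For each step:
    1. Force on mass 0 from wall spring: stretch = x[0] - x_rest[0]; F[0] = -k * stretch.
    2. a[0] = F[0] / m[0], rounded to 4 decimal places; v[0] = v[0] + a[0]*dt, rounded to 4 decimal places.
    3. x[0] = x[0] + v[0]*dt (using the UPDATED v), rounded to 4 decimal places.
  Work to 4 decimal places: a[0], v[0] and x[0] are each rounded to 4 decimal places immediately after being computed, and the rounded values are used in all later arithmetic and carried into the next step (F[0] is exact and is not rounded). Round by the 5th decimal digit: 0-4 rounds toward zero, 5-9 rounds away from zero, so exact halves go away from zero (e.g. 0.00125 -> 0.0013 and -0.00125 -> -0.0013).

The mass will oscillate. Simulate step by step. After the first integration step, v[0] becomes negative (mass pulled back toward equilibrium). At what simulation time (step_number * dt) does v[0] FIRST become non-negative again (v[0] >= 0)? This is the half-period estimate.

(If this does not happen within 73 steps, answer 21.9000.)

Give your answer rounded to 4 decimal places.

Answer: 3.9000

Derivation:
Step 0: x=[9.8000] v=[0.0000]
Step 1: x=[9.6253] v=[-0.5824]
Step 2: x=[9.2861] v=[-1.1308]
Step 3: x=[8.8021] v=[-1.6134]
Step 4: x=[8.2015] v=[-2.0021]
Step 5: x=[7.5192] v=[-2.2742]
Step 6: x=[6.7951] v=[-2.4138]
Step 7: x=[6.0713] v=[-2.4128]
Step 8: x=[5.3899] v=[-2.2714]
Step 9: x=[4.7906] v=[-1.9977]
Step 10: x=[4.3083] v=[-1.6076]
Step 11: x=[3.9711] v=[-1.1239]
Step 12: x=[3.7987] v=[-0.5748]
Step 13: x=[3.8010] v=[0.0078]
First v>=0 after going negative at step 13, time=3.9000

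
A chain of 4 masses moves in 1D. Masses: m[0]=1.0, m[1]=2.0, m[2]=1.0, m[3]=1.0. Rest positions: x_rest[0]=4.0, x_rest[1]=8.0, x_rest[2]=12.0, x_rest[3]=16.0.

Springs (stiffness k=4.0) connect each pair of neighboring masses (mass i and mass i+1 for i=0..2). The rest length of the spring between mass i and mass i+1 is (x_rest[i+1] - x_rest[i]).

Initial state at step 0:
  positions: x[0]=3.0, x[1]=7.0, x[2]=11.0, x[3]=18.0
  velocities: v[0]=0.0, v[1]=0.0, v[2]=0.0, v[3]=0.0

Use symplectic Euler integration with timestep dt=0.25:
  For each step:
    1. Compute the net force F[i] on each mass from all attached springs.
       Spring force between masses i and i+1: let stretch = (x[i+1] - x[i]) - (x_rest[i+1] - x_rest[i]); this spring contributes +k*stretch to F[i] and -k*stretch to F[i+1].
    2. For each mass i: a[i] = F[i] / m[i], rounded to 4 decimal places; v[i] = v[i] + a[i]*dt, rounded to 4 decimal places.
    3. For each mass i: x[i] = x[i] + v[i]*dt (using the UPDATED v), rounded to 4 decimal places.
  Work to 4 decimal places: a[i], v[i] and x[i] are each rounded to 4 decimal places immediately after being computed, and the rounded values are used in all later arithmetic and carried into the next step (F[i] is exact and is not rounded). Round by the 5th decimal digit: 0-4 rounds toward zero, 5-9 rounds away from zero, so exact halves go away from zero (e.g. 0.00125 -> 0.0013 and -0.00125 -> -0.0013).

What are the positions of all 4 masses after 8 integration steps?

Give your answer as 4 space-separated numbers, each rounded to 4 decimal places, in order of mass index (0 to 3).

Step 0: x=[3.0000 7.0000 11.0000 18.0000] v=[0.0000 0.0000 0.0000 0.0000]
Step 1: x=[3.0000 7.0000 11.7500 17.2500] v=[0.0000 0.0000 3.0000 -3.0000]
Step 2: x=[3.0000 7.0938 12.6875 16.1250] v=[0.0000 0.3750 3.7500 -4.5000]
Step 3: x=[3.0235 7.3751 13.0860 15.1406] v=[0.0938 1.1250 1.5938 -3.9375]
Step 4: x=[3.1349 7.8263 12.5704 14.6426] v=[0.4454 1.8047 -2.0625 -1.9921]
Step 5: x=[3.4191 8.2841 11.3868 14.6265] v=[1.1368 1.8311 -4.7344 -0.0643]
Step 6: x=[3.9196 8.5216 10.2375 14.8005] v=[2.0018 0.9500 -4.5974 0.6960]
Step 7: x=[4.5706 8.3983 9.7999 14.8338] v=[2.6038 -0.4931 -1.7503 0.1330]
Step 8: x=[5.1785 7.9718 10.2704 14.6086] v=[2.4315 -1.7062 1.8820 -0.9009]

Answer: 5.1785 7.9718 10.2704 14.6086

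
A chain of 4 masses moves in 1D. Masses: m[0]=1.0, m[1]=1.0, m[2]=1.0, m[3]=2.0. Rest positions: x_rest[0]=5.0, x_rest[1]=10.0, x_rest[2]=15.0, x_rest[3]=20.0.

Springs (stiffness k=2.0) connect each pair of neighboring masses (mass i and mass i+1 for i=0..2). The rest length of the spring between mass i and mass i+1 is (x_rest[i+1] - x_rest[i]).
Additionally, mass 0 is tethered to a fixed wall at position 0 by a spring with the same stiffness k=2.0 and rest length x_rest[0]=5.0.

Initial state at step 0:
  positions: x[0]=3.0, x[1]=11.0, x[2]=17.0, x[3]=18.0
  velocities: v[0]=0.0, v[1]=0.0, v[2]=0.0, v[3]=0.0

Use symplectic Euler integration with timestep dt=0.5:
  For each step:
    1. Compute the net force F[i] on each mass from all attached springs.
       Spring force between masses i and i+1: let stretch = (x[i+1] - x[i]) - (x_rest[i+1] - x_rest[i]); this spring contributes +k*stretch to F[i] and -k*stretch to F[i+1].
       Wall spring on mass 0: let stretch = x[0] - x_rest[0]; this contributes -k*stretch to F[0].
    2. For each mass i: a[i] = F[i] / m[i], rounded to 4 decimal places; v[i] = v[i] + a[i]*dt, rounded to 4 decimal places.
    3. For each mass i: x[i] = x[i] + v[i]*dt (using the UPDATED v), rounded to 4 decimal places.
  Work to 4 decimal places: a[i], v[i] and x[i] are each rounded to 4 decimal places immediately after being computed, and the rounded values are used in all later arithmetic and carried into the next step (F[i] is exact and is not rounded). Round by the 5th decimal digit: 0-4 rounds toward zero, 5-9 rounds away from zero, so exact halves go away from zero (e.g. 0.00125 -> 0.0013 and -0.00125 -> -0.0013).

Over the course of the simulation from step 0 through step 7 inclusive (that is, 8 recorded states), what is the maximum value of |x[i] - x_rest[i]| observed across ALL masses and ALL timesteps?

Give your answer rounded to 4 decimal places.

Answer: 3.6093

Derivation:
Step 0: x=[3.0000 11.0000 17.0000 18.0000] v=[0.0000 0.0000 0.0000 0.0000]
Step 1: x=[5.5000 10.0000 14.5000 19.0000] v=[5.0000 -2.0000 -5.0000 2.0000]
Step 2: x=[7.5000 9.0000 12.0000 20.1250] v=[4.0000 -2.0000 -5.0000 2.2500]
Step 3: x=[6.5000 8.7500 12.0625 20.4688] v=[-2.0000 -0.5000 0.1250 0.6875]
Step 4: x=[3.3750 9.0313 14.6719 19.9610] v=[-6.2500 0.5625 5.2188 -1.0157]
Step 5: x=[1.3907 9.3047 17.1056 19.3809] v=[-3.9687 0.5468 4.8673 -1.1603]
Step 6: x=[2.6680 9.5216 16.7765 19.4820] v=[2.5546 0.4337 -0.6583 0.2021]
Step 7: x=[6.0381 9.9391 14.1727 20.1567] v=[6.7402 0.8350 -5.2077 1.3494]
Max displacement = 3.6093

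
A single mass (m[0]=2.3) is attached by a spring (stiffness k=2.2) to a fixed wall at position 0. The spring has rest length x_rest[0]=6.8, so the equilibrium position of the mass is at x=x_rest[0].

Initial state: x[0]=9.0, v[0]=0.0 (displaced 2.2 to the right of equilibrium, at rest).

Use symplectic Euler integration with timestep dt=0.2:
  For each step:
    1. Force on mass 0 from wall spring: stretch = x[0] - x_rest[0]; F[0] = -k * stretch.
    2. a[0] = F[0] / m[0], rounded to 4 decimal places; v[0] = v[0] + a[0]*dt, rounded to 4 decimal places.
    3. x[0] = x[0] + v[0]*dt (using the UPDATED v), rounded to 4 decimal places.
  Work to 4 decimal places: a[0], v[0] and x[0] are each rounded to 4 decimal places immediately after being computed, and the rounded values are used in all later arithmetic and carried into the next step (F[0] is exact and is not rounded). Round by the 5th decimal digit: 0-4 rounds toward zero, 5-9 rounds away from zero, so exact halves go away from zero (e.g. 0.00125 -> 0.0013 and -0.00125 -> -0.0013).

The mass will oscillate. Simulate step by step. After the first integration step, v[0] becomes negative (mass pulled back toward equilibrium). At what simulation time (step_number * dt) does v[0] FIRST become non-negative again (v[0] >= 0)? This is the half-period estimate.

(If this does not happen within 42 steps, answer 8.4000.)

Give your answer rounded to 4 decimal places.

Step 0: x=[9.0000] v=[0.0000]
Step 1: x=[8.9158] v=[-0.4209]
Step 2: x=[8.7507] v=[-0.8257]
Step 3: x=[8.5109] v=[-1.1989]
Step 4: x=[8.2057] v=[-1.5262]
Step 5: x=[7.8467] v=[-1.7951]
Step 6: x=[7.4476] v=[-1.9953]
Step 7: x=[7.0238] v=[-2.1192]
Step 8: x=[6.5914] v=[-2.1620]
Step 9: x=[6.1670] v=[-2.1221]
Step 10: x=[5.7668] v=[-2.0010]
Step 11: x=[5.4061] v=[-1.8033]
Step 12: x=[5.0988] v=[-1.5366]
Step 13: x=[4.8566] v=[-1.2112]
Step 14: x=[4.6887] v=[-0.8394]
Step 15: x=[4.6016] v=[-0.4355]
Step 16: x=[4.5986] v=[-0.0149]
Step 17: x=[4.6798] v=[0.4062]
First v>=0 after going negative at step 17, time=3.4000

Answer: 3.4000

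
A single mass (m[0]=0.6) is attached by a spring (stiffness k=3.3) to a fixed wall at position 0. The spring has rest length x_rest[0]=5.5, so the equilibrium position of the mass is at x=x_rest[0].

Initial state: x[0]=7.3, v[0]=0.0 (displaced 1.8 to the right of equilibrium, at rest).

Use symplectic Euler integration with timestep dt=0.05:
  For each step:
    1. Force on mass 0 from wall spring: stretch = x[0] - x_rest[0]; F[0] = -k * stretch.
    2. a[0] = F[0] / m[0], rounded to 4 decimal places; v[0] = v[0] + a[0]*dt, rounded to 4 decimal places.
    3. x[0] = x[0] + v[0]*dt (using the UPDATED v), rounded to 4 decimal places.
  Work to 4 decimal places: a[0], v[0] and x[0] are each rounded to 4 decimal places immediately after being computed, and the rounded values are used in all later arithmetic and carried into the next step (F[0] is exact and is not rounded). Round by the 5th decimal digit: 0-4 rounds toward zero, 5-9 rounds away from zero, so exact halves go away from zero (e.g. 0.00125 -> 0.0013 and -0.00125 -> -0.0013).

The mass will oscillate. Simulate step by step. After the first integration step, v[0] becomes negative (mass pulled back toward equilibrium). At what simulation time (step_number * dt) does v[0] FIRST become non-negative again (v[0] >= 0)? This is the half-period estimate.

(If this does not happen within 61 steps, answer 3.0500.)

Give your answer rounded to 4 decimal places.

Step 0: x=[7.3000] v=[0.0000]
Step 1: x=[7.2753] v=[-0.4950]
Step 2: x=[7.2261] v=[-0.9832]
Step 3: x=[7.1532] v=[-1.4579]
Step 4: x=[7.0576] v=[-1.9125]
Step 5: x=[6.9406] v=[-2.3408]
Step 6: x=[6.8038] v=[-2.7370]
Step 7: x=[6.6490] v=[-3.0955]
Step 8: x=[6.4784] v=[-3.4115]
Step 9: x=[6.2944] v=[-3.6806]
Step 10: x=[6.0994] v=[-3.8991]
Step 11: x=[5.8962] v=[-4.0639]
Step 12: x=[5.6876] v=[-4.1729]
Step 13: x=[5.4764] v=[-4.2245]
Step 14: x=[5.2655] v=[-4.2180]
Step 15: x=[5.0578] v=[-4.1535]
Step 16: x=[4.8562] v=[-4.0319]
Step 17: x=[4.6635] v=[-3.8549]
Step 18: x=[4.4823] v=[-3.6249]
Step 19: x=[4.3151] v=[-3.3450]
Step 20: x=[4.1641] v=[-3.0192]
Step 21: x=[4.0315] v=[-2.6518]
Step 22: x=[3.9191] v=[-2.2480]
Step 23: x=[3.8284] v=[-1.8133]
Step 24: x=[3.7607] v=[-1.3536]
Step 25: x=[3.7169] v=[-0.8753]
Step 26: x=[3.6977] v=[-0.3849]
Step 27: x=[3.7032] v=[0.1107]
First v>=0 after going negative at step 27, time=1.3500

Answer: 1.3500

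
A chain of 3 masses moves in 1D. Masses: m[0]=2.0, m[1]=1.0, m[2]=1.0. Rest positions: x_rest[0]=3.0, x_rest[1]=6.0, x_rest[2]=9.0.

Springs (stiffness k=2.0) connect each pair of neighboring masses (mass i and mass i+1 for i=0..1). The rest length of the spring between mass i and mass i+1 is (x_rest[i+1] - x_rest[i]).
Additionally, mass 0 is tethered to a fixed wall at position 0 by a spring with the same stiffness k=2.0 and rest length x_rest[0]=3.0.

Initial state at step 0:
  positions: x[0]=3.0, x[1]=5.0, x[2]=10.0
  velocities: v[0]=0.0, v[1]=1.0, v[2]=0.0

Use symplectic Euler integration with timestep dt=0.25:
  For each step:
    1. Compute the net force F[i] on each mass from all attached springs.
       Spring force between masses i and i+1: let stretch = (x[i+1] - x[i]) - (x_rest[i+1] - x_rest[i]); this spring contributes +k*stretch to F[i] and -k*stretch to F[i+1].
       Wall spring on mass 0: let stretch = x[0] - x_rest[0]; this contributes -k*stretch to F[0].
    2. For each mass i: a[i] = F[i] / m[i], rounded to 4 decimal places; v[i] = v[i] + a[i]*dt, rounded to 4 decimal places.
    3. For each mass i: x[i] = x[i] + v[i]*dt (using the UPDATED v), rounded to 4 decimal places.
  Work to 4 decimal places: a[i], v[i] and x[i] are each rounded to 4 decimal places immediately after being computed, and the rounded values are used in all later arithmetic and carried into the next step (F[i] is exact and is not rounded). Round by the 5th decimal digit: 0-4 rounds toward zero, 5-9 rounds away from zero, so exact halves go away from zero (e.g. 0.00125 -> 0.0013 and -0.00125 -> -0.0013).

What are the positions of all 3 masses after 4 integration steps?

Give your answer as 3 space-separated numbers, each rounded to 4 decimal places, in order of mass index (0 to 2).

Answer: 2.8859 7.5658 8.7428

Derivation:
Step 0: x=[3.0000 5.0000 10.0000] v=[0.0000 1.0000 0.0000]
Step 1: x=[2.9375 5.6250 9.7500] v=[-0.2500 2.5000 -1.0000]
Step 2: x=[2.8594 6.4297 9.3594] v=[-0.3125 3.2188 -1.5625]
Step 3: x=[2.8257 7.1543 8.9776] v=[-0.1348 2.8985 -1.5274]
Step 4: x=[2.8859 7.5658 8.7428] v=[0.2409 1.6459 -0.9391]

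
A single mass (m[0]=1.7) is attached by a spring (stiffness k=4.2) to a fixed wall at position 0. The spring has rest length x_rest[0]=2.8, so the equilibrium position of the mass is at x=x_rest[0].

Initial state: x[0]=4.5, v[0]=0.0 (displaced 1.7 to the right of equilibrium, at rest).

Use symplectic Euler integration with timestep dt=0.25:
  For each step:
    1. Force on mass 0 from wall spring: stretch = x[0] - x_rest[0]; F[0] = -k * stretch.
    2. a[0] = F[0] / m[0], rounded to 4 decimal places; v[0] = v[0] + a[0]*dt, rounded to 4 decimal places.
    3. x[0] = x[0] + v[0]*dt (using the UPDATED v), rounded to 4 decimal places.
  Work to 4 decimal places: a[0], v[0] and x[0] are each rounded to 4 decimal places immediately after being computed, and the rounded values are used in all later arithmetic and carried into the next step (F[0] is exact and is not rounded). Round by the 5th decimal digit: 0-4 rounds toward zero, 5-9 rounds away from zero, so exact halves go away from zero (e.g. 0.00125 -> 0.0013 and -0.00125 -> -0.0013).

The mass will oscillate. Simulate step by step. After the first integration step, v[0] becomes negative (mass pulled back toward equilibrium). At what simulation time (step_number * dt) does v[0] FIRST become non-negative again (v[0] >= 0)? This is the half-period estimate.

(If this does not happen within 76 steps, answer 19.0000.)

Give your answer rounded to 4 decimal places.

Step 0: x=[4.5000] v=[0.0000]
Step 1: x=[4.2375] v=[-1.0500]
Step 2: x=[3.7530] v=[-1.9379]
Step 3: x=[3.1214] v=[-2.5265]
Step 4: x=[2.4402] v=[-2.7250]
Step 5: x=[1.8145] v=[-2.5028]
Step 6: x=[1.3410] v=[-1.8941]
Step 7: x=[1.0928] v=[-0.9930]
Step 8: x=[1.1082] v=[0.0615]
First v>=0 after going negative at step 8, time=2.0000

Answer: 2.0000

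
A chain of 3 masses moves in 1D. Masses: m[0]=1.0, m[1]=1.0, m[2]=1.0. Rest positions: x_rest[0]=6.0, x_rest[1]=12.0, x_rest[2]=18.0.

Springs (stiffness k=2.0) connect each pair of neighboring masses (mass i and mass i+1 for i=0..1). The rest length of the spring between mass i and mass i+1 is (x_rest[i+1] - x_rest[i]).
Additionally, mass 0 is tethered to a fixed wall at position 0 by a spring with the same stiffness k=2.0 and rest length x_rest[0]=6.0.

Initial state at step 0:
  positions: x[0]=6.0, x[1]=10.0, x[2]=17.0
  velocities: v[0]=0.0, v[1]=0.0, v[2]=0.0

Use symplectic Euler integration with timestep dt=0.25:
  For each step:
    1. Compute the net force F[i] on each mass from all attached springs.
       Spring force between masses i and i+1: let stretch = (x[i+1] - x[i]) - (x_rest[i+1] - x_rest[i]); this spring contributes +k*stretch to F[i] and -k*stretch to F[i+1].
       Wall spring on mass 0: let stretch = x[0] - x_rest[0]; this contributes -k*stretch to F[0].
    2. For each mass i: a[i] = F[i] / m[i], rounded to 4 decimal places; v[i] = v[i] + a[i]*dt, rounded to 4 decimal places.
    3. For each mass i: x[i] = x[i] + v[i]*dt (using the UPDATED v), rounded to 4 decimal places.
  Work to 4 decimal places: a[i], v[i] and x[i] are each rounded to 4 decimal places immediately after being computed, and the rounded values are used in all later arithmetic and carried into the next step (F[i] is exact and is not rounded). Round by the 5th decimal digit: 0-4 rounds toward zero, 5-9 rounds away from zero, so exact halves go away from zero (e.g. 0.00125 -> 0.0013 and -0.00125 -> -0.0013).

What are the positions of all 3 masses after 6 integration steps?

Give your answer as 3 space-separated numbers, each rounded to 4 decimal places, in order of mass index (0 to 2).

Answer: 5.3780 11.8551 17.0347

Derivation:
Step 0: x=[6.0000 10.0000 17.0000] v=[0.0000 0.0000 0.0000]
Step 1: x=[5.7500 10.3750 16.8750] v=[-1.0000 1.5000 -0.5000]
Step 2: x=[5.3594 10.9844 16.6875] v=[-1.5625 2.4375 -0.7500]
Step 3: x=[5.0020 11.6036 16.5371] v=[-1.4297 2.4766 -0.6016]
Step 4: x=[4.8445 12.0143 16.5200] v=[-0.6299 1.6426 -0.0684]
Step 5: x=[4.9777 12.0920 16.6897] v=[0.5328 0.3106 0.6788]
Step 6: x=[5.3780 11.8551 17.0347] v=[1.6011 -0.9477 1.3800]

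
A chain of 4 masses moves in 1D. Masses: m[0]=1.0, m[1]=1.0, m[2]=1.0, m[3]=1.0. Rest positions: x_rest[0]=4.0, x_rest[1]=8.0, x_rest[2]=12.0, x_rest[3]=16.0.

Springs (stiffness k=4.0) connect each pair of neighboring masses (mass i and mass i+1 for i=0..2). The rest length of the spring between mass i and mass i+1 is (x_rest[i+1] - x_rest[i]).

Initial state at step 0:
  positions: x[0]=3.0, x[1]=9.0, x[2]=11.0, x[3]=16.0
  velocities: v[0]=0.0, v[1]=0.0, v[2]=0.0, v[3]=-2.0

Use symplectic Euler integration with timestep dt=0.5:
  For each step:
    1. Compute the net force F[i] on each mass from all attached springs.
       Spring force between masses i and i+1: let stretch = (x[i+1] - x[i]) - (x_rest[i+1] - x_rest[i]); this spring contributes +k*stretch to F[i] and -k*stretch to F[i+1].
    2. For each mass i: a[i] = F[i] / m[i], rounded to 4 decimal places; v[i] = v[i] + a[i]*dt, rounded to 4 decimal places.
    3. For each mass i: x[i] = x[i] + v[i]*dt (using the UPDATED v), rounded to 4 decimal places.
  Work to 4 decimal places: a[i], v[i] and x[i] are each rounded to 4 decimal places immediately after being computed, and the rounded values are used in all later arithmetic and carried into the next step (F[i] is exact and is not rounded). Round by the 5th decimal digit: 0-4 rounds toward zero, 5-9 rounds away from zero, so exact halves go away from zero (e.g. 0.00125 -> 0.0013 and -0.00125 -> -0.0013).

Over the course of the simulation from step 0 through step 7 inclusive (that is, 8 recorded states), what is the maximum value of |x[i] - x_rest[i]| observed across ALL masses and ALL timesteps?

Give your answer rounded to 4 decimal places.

Step 0: x=[3.0000 9.0000 11.0000 16.0000] v=[0.0000 0.0000 0.0000 -2.0000]
Step 1: x=[5.0000 5.0000 14.0000 14.0000] v=[4.0000 -8.0000 6.0000 -4.0000]
Step 2: x=[3.0000 10.0000 8.0000 16.0000] v=[-4.0000 10.0000 -12.0000 4.0000]
Step 3: x=[4.0000 6.0000 12.0000 14.0000] v=[2.0000 -8.0000 8.0000 -4.0000]
Step 4: x=[3.0000 6.0000 12.0000 14.0000] v=[-2.0000 0.0000 0.0000 0.0000]
Step 5: x=[1.0000 9.0000 8.0000 16.0000] v=[-4.0000 6.0000 -8.0000 4.0000]
Step 6: x=[3.0000 3.0000 13.0000 14.0000] v=[4.0000 -12.0000 10.0000 -4.0000]
Step 7: x=[1.0000 7.0000 9.0000 15.0000] v=[-4.0000 8.0000 -8.0000 2.0000]
Max displacement = 5.0000

Answer: 5.0000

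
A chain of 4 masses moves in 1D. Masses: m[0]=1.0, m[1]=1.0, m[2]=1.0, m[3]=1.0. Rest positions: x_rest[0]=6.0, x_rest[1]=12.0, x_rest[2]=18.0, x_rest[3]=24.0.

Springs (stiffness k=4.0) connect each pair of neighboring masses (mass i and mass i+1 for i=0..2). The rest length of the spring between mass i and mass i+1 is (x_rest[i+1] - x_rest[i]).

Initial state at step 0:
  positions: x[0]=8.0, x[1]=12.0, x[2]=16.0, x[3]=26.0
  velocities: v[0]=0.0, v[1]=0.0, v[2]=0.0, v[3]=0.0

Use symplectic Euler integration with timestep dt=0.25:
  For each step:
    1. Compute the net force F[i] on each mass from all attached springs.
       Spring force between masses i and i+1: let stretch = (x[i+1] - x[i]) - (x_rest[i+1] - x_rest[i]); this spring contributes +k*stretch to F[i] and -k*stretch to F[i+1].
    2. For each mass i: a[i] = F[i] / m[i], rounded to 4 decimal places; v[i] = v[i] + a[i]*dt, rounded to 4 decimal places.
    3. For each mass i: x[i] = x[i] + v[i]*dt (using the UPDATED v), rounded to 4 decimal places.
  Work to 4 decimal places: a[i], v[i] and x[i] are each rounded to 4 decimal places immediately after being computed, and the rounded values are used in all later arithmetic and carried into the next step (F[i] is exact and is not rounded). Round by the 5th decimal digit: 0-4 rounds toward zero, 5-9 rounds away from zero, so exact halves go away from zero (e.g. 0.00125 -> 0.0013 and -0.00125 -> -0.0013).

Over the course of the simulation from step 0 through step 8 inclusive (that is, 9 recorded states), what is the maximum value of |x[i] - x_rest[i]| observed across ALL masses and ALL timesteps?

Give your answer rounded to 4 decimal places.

Step 0: x=[8.0000 12.0000 16.0000 26.0000] v=[0.0000 0.0000 0.0000 0.0000]
Step 1: x=[7.5000 12.0000 17.5000 25.0000] v=[-2.0000 0.0000 6.0000 -4.0000]
Step 2: x=[6.6250 12.2500 19.5000 23.6250] v=[-3.5000 1.0000 8.0000 -5.5000]
Step 3: x=[5.6563 12.9063 20.7188 22.7188] v=[-3.8750 2.6250 4.8750 -3.6250]
Step 4: x=[5.0001 13.7032 20.4844 22.8126] v=[-2.6250 3.1875 -0.9375 0.3750]
Step 5: x=[5.0196 14.0196 19.1368 23.8243] v=[0.0781 1.2656 -5.3905 4.0468]
Step 6: x=[5.7891 13.3653 17.6818 25.1641] v=[3.0781 -2.6172 -5.8202 5.3593]
Step 7: x=[6.9527 11.8961 17.0182 26.1334] v=[4.6543 -5.8769 -2.6544 3.8770]
Step 8: x=[7.8521 10.4716 17.3529 26.3239] v=[3.5977 -5.6982 1.3387 0.7618]
Max displacement = 2.7188

Answer: 2.7188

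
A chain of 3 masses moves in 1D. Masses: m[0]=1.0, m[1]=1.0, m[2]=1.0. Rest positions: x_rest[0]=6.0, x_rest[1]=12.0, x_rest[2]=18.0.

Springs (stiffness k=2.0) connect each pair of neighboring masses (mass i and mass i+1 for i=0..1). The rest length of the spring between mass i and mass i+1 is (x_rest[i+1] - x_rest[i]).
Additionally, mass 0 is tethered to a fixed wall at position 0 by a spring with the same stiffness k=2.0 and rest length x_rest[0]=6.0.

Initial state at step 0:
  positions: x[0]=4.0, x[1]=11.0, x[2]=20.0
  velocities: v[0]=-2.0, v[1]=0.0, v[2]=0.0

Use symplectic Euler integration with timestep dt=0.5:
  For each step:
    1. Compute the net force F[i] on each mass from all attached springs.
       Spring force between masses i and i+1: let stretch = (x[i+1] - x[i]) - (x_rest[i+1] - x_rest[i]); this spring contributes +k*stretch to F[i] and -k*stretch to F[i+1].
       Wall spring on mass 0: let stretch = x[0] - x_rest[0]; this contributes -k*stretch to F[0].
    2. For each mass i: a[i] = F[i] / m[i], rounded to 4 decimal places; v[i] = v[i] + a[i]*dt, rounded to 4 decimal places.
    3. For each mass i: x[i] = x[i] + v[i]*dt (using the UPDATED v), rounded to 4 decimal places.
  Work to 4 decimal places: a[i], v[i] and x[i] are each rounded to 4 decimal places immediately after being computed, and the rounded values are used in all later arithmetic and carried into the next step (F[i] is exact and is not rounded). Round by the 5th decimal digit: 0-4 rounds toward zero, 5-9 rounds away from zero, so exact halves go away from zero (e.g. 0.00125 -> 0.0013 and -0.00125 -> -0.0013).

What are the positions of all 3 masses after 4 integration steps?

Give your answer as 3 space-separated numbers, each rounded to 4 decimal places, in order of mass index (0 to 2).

Step 0: x=[4.0000 11.0000 20.0000] v=[-2.0000 0.0000 0.0000]
Step 1: x=[4.5000 12.0000 18.5000] v=[1.0000 2.0000 -3.0000]
Step 2: x=[6.5000 12.5000 16.7500] v=[4.0000 1.0000 -3.5000]
Step 3: x=[8.2500 12.1250 15.8750] v=[3.5000 -0.7500 -1.7500]
Step 4: x=[7.8125 11.6875 16.1250] v=[-0.8750 -0.8750 0.5000]

Answer: 7.8125 11.6875 16.1250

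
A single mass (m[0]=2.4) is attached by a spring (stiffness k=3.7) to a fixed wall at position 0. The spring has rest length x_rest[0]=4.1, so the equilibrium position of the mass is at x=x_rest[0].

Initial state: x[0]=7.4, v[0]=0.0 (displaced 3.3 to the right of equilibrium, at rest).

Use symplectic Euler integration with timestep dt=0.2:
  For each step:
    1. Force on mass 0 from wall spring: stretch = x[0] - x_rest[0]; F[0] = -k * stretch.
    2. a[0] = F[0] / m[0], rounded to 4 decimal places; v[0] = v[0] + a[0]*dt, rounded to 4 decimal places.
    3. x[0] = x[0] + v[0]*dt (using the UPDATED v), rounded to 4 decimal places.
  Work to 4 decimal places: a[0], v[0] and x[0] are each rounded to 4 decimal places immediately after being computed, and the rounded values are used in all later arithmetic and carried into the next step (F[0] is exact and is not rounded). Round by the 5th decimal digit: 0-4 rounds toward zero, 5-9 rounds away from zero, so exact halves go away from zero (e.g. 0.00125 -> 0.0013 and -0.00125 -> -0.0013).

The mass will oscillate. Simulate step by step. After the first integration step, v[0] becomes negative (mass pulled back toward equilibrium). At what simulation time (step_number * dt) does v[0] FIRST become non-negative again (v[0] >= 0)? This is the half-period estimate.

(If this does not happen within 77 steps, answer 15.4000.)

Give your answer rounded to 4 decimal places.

Answer: 2.6000

Derivation:
Step 0: x=[7.4000] v=[0.0000]
Step 1: x=[7.1965] v=[-1.0175]
Step 2: x=[6.8020] v=[-1.9723]
Step 3: x=[6.2409] v=[-2.8054]
Step 4: x=[5.5478] v=[-3.4655]
Step 5: x=[4.7654] v=[-3.9119]
Step 6: x=[3.9420] v=[-4.1171]
Step 7: x=[3.1283] v=[-4.0684]
Step 8: x=[2.3745] v=[-3.7688]
Step 9: x=[1.7271] v=[-3.2368]
Step 10: x=[1.2261] v=[-2.5052]
Step 11: x=[0.9023] v=[-1.6191]
Step 12: x=[0.7757] v=[-0.6331]
Step 13: x=[0.8541] v=[0.3919]
First v>=0 after going negative at step 13, time=2.6000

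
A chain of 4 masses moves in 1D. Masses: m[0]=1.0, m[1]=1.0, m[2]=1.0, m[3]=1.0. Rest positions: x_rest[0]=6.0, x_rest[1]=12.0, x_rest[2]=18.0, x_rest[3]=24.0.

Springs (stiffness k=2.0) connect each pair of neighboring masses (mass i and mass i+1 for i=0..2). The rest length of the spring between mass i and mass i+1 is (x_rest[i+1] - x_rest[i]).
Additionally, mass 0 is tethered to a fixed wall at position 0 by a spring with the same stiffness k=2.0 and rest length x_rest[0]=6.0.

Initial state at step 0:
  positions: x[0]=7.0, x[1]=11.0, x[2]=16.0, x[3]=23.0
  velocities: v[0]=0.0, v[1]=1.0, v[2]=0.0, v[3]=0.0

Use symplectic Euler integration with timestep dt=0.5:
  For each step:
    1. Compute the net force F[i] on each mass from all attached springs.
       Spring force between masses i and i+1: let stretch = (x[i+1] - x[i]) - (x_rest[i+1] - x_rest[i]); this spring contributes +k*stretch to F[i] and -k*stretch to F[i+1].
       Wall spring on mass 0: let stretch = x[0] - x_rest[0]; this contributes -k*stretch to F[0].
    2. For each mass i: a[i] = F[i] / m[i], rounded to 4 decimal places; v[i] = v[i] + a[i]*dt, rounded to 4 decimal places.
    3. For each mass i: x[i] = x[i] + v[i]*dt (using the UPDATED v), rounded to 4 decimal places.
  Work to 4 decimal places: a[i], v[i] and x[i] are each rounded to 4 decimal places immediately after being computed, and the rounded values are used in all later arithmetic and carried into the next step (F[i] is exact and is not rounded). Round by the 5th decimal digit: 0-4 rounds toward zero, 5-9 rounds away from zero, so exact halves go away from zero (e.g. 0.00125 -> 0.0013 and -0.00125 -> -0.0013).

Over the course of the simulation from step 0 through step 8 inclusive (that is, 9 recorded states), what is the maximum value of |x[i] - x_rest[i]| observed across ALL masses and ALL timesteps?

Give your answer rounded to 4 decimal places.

Step 0: x=[7.0000 11.0000 16.0000 23.0000] v=[0.0000 1.0000 0.0000 0.0000]
Step 1: x=[5.5000 12.0000 17.0000 22.5000] v=[-3.0000 2.0000 2.0000 -1.0000]
Step 2: x=[4.5000 12.2500 18.2500 22.2500] v=[-2.0000 0.5000 2.5000 -0.5000]
Step 3: x=[5.1250 11.6250 18.5000 23.0000] v=[1.2500 -1.2500 0.5000 1.5000]
Step 4: x=[6.4375 11.1875 17.5625 24.5000] v=[2.6250 -0.8750 -1.8750 3.0000]
Step 5: x=[6.9063 11.5625 16.9063 25.5313] v=[0.9375 0.7500 -1.3125 2.0625]
Step 6: x=[6.2500 12.2813 17.8907 25.2501] v=[-1.3126 1.4376 1.9687 -0.5625]
Step 7: x=[5.4844 12.7892 19.7501 24.2892] v=[-1.5313 1.0157 3.7187 -1.9219]
Step 8: x=[5.6290 13.1251 20.3986 24.0587] v=[0.2891 0.6718 1.2969 -0.4610]
Max displacement = 2.3986

Answer: 2.3986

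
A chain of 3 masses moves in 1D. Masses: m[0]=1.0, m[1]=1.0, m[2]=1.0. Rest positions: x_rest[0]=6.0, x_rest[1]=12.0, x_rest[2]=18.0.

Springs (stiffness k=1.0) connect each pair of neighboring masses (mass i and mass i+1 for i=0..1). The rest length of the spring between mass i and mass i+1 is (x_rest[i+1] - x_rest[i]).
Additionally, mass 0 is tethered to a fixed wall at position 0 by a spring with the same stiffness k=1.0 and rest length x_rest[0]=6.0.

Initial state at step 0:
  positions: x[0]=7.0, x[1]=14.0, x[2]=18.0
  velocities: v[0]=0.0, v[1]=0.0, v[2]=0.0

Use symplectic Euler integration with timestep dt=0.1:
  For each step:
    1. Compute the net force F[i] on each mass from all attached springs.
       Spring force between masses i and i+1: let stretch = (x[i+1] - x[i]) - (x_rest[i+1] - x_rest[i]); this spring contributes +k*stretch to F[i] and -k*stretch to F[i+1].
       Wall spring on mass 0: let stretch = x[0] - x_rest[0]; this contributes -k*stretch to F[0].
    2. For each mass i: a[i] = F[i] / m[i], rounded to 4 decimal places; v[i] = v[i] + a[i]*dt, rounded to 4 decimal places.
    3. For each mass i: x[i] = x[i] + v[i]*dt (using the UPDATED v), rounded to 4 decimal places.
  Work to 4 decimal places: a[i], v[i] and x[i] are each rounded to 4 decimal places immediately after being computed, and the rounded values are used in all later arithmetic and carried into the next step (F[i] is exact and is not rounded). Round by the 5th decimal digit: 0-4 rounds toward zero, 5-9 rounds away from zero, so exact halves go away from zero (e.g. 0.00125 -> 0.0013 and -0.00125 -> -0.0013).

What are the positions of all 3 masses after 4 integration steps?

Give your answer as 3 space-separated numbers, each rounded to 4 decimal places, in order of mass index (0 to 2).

Step 0: x=[7.0000 14.0000 18.0000] v=[0.0000 0.0000 0.0000]
Step 1: x=[7.0000 13.9700 18.0200] v=[0.0000 -0.3000 0.2000]
Step 2: x=[6.9997 13.9108 18.0595] v=[-0.0030 -0.5920 0.3950]
Step 3: x=[6.9985 13.8240 18.1175] v=[-0.0119 -0.8682 0.5801]
Step 4: x=[6.9956 13.7119 18.1926] v=[-0.0292 -1.1214 0.7508]

Answer: 6.9956 13.7119 18.1926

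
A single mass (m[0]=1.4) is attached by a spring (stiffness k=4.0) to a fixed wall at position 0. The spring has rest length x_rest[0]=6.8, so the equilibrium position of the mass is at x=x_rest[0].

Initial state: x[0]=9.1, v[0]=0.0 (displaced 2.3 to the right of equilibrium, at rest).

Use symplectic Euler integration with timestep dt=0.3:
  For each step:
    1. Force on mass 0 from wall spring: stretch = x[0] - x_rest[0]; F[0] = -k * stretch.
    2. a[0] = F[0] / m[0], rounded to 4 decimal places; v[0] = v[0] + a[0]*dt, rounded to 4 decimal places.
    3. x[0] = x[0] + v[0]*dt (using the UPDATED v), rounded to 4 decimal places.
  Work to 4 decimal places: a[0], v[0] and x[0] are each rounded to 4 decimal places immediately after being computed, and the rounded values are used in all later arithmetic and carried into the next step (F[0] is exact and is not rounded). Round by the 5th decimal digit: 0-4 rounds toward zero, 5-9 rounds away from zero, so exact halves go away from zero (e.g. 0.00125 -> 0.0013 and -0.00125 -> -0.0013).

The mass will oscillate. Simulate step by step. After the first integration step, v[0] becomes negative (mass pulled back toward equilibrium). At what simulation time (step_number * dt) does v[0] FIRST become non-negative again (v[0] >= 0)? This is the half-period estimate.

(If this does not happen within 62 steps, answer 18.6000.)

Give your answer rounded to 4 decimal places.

Answer: 2.1000

Derivation:
Step 0: x=[9.1000] v=[0.0000]
Step 1: x=[8.5086] v=[-1.9714]
Step 2: x=[7.4778] v=[-3.4359]
Step 3: x=[6.2727] v=[-4.0169]
Step 4: x=[5.2032] v=[-3.5649]
Step 5: x=[4.5443] v=[-2.1962]
Step 6: x=[4.4655] v=[-0.2627]
Step 7: x=[4.9870] v=[1.7383]
First v>=0 after going negative at step 7, time=2.1000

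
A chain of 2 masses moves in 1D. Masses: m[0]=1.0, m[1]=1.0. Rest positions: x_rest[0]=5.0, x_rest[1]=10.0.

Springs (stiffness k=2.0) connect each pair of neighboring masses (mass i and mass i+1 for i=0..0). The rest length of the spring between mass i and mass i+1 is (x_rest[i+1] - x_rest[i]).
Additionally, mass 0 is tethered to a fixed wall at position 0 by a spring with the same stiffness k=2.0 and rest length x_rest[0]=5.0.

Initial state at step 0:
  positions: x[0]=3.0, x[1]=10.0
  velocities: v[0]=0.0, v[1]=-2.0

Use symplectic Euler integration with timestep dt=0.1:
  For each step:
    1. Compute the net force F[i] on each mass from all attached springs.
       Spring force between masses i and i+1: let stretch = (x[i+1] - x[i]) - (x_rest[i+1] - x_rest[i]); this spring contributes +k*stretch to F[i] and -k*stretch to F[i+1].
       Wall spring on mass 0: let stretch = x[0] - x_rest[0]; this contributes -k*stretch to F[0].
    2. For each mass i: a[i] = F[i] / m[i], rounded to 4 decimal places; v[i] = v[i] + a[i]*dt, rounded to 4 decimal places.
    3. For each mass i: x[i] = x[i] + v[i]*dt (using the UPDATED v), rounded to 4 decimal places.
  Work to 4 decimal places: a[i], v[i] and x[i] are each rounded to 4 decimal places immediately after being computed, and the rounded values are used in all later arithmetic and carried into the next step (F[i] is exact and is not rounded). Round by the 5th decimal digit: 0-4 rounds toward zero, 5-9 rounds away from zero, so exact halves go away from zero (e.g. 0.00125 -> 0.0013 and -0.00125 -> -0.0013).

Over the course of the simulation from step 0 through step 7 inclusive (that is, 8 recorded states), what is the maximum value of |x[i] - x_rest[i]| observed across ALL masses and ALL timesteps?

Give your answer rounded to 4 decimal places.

Answer: 2.0386

Derivation:
Step 0: x=[3.0000 10.0000] v=[0.0000 -2.0000]
Step 1: x=[3.0800 9.7600] v=[0.8000 -2.4000]
Step 2: x=[3.2320 9.4864] v=[1.5200 -2.7360]
Step 3: x=[3.4445 9.1877] v=[2.1245 -2.9869]
Step 4: x=[3.7029 8.8742] v=[2.5842 -3.1355]
Step 5: x=[3.9907 8.5572] v=[2.8779 -3.1698]
Step 6: x=[4.2900 8.2489] v=[2.9931 -3.0831]
Step 7: x=[4.5827 7.9614] v=[2.9269 -2.8749]
Max displacement = 2.0386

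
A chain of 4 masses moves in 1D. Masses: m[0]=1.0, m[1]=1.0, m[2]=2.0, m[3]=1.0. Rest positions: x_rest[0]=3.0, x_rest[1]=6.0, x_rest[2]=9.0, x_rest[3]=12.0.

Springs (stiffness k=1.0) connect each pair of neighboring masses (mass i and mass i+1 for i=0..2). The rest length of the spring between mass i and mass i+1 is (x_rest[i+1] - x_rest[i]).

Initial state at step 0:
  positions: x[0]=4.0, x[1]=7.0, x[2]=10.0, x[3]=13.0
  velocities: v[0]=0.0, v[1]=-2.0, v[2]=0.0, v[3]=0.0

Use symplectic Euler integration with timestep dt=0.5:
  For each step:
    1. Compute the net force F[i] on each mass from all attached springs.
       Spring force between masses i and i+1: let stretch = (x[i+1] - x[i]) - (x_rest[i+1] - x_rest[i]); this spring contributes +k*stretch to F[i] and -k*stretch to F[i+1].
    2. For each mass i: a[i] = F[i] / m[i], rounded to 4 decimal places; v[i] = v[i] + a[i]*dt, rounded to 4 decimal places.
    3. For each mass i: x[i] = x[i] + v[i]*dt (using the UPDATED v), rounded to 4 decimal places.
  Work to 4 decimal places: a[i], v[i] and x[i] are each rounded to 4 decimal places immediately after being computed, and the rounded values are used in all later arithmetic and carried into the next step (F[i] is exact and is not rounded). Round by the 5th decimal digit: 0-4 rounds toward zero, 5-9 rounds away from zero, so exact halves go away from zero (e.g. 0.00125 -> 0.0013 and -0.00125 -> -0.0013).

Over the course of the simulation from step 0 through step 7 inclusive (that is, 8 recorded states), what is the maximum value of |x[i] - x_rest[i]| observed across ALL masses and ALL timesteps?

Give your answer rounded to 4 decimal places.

Step 0: x=[4.0000 7.0000 10.0000 13.0000] v=[0.0000 -2.0000 0.0000 0.0000]
Step 1: x=[4.0000 6.0000 10.0000 13.0000] v=[0.0000 -2.0000 0.0000 0.0000]
Step 2: x=[3.7500 5.5000 9.8750 13.0000] v=[-0.5000 -1.0000 -0.2500 0.0000]
Step 3: x=[3.1875 5.6563 9.5938 12.9688] v=[-1.1250 0.3125 -0.5625 -0.0625]
Step 4: x=[2.4922 6.1798 9.2422 12.8438] v=[-1.3906 1.0469 -0.7032 -0.2500]
Step 5: x=[1.9688 6.5470 8.9580 12.5684] v=[-1.0468 0.7343 -0.5684 -0.5508]
Step 6: x=[1.8400 6.3724 8.8237 12.1404] v=[-0.2577 -0.3493 -0.2686 -0.8560]
Step 7: x=[2.0943 5.6775 8.7976 11.6332] v=[0.5085 -1.3899 -0.0523 -1.0144]
Max displacement = 1.1600

Answer: 1.1600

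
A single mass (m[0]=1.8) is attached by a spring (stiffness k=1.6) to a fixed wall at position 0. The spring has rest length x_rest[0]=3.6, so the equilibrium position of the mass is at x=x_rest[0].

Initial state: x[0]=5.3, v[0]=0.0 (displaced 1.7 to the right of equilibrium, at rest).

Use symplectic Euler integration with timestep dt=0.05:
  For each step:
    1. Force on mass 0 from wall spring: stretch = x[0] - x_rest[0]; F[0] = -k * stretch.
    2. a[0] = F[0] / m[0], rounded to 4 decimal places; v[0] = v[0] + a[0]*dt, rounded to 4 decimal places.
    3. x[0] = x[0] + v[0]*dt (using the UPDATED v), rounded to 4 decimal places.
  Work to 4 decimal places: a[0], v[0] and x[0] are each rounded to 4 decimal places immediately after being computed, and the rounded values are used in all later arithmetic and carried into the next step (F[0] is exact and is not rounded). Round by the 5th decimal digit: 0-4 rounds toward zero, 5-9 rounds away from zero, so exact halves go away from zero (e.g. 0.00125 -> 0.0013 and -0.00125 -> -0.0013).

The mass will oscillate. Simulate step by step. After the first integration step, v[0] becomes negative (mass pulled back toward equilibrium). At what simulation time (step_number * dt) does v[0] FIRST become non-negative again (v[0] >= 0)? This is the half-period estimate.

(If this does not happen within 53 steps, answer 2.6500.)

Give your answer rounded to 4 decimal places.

Answer: 2.6500

Derivation:
Step 0: x=[5.3000] v=[0.0000]
Step 1: x=[5.2962] v=[-0.0756]
Step 2: x=[5.2887] v=[-0.1510]
Step 3: x=[5.2774] v=[-0.2261]
Step 4: x=[5.2624] v=[-0.3007]
Step 5: x=[5.2437] v=[-0.3746]
Step 6: x=[5.2213] v=[-0.4477]
Step 7: x=[5.1953] v=[-0.5198]
Step 8: x=[5.1658] v=[-0.5907]
Step 9: x=[5.1328] v=[-0.6603]
Step 10: x=[5.0964] v=[-0.7284]
Step 11: x=[5.0567] v=[-0.7949]
Step 12: x=[5.0137] v=[-0.8596]
Step 13: x=[4.9676] v=[-0.9224]
Step 14: x=[4.9184] v=[-0.9832]
Step 15: x=[4.8663] v=[-1.0418]
Step 16: x=[4.8114] v=[-1.0981]
Step 17: x=[4.7538] v=[-1.1519]
Step 18: x=[4.6936] v=[-1.2032]
Step 19: x=[4.6310] v=[-1.2518]
Step 20: x=[4.5661] v=[-1.2976]
Step 21: x=[4.4991] v=[-1.3405]
Step 22: x=[4.4301] v=[-1.3805]
Step 23: x=[4.3592] v=[-1.4174]
Step 24: x=[4.2866] v=[-1.4511]
Step 25: x=[4.2125] v=[-1.4816]
Step 26: x=[4.1371] v=[-1.5088]
Step 27: x=[4.0605] v=[-1.5327]
Step 28: x=[3.9828] v=[-1.5532]
Step 29: x=[3.9043] v=[-1.5702]
Step 30: x=[3.8251] v=[-1.5837]
Step 31: x=[3.7454] v=[-1.5937]
Step 32: x=[3.6654] v=[-1.6002]
Step 33: x=[3.5852] v=[-1.6031]
Step 34: x=[3.5051] v=[-1.6024]
Step 35: x=[3.4252] v=[-1.5982]
Step 36: x=[3.3457] v=[-1.5904]
Step 37: x=[3.2667] v=[-1.5791]
Step 38: x=[3.1885] v=[-1.5643]
Step 39: x=[3.1112] v=[-1.5460]
Step 40: x=[3.0350] v=[-1.5243]
Step 41: x=[2.9600] v=[-1.4992]
Step 42: x=[2.8865] v=[-1.4708]
Step 43: x=[2.8145] v=[-1.4391]
Step 44: x=[2.7443] v=[-1.4042]
Step 45: x=[2.6760] v=[-1.3662]
Step 46: x=[2.6097] v=[-1.3251]
Step 47: x=[2.5456] v=[-1.2811]
Step 48: x=[2.4839] v=[-1.2342]
Step 49: x=[2.4247] v=[-1.1846]
Step 50: x=[2.3681] v=[-1.1324]
Step 51: x=[2.3142] v=[-1.0777]
Step 52: x=[2.2632] v=[-1.0206]
Step 53: x=[2.2151] v=[-0.9612]
v[0] did not become non-negative within 53 steps; using fallback time=2.6500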